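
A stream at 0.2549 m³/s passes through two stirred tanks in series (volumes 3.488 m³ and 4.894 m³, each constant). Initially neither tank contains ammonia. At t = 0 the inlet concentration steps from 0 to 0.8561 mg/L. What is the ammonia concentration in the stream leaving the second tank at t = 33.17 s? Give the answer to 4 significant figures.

Species balance on tank i: dCᵢ/dt = (Cᵢ₋₁ − Cᵢ)/τᵢ with τᵢ = Vᵢ/Q.
τ₁ = 3.488/0.2549 = 13.6838 s; τ₂ = 4.894/0.2549 = 19.1997 s.
Tank 1: C₁ = C_in(1 − e^(−t/τ₁)). Tank 2 (τ₁ ≠ τ₂): C₂ = C_in[1 − (τ₁ e^(−t/τ₁) − τ₂ e^(−t/τ₂))/(τ₁ − τ₂)].
At t = 33.17: e^(−t/τ₁) = 0.0885636, e^(−t/τ₂) = 0.177705.
C₂ = 0.8561·[1 − (13.6838·0.0885636 − 19.1997·0.177705)/(-5.51589)] = 0.8561·0.601154 = 0.514648 mg/L.

0.5146 mg/L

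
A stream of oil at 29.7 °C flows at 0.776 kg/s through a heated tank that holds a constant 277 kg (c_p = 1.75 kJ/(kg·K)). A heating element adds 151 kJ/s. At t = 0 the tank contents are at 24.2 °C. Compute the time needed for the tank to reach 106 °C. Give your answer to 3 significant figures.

M c_p dT/dt = ṁ c_p (T_in − T) + Q̇.
τ = M/ṁ = 356.96 s; T_ss = T_in + Q̇/(ṁ c_p) = 140.89 °C.
T(t) = T_ss + (T₀ − T_ss) e^(−t/τ). Set T = 106:
e^(−t/τ) = (106 − 140.89)/(24.2 − 140.89) = 0.29901
t = −356.96 · ln(0.29901) = 430.94 s.

431 s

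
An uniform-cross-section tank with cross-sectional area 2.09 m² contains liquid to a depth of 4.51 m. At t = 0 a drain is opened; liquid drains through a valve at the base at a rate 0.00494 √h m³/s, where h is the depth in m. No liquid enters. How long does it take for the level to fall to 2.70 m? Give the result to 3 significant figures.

407 s

Accumulation of liquid (constant cross-section A): A dh/dt = −0.00494 √h.
This is separable: 2 d(√h)/dt = −0.00494/A, so √h = √h₀ − (0.00494/(2A)) t.
t = 2A(√h₀ − √h)/0.00494 = 2·2.09·(√4.51 − √2.70)/0.00494
  = 4.1800 × (2.1237 − 1.6432) / 0.00494 = 406.58 s.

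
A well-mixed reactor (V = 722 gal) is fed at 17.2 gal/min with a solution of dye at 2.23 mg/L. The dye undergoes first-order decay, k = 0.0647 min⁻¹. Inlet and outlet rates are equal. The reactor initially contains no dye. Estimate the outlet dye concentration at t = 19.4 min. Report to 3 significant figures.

Accumulation = in − out − consumed: V dC/dt = Q C_in − Q C − k V C.
dC/dt = (Q/V) C_in − (Q/V + k) C; effective rate a = Q/V + k = 0.023823 + 0.0647 = 0.088523 min⁻¹.
C_ss = Q C_in/(Q + kV) = 0.60012 mg/L; C(t) = C_ss + (C₀ − C_ss) e^(−a t).
C(19.4) = 0.60012 + (-0.60012)·e^(−0.088523·19.4) = 0.60012 + (-0.60012)·0.17954 = 0.49238 mg/L.

0.492 mg/L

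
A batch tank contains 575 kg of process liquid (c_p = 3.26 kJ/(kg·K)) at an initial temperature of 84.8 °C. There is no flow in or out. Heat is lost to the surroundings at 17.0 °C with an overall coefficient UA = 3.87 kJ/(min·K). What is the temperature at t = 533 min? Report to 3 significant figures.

39.6 °C

Heat balance on the well-mixed liquid: M c_p dT/dt = −UA(T − T_amb).
dT/dt = (T_ss − T)/τ with T_ss = T_amb = 17.000 °C, τ = M c_p/UA = 575·3.26/3.87 = 484.37 min.
Integrating: T(t) = T_ss + (T₀ − T_ss) e^(−t/τ).
T(533) = 17.000 + (67.800)·0.33274 = 39.560 °C.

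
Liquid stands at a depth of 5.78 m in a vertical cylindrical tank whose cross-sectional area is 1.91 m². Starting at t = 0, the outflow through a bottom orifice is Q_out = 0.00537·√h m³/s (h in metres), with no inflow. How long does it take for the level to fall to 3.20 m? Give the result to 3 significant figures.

438 s

With no inflow, A dh/dt = −0.00537 √h.
This is separable: 2 d(√h)/dt = −0.00537/A, so √h = √h₀ − (0.00537/(2A)) t.
t = 2A(√h₀ − √h)/0.00537 = 2·1.91·(√5.78 − √3.20)/0.00537
  = 3.8200 × (2.4042 − 1.7889) / 0.00537 = 437.71 s.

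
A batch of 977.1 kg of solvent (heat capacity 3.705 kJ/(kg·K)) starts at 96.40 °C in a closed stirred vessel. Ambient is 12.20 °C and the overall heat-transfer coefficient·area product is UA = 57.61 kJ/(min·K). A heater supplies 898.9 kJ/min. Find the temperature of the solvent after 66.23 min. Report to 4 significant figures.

51.71 °C

M c_p dT/dt = −UA(T − T_amb) + Q̇.
dT/dt = (T_ss − T)/τ with T_ss = T_amb + Q̇/UA = 12.20 + 898.9/57.61 = 27.8032 °C, τ = M c_p/UA = 977.1·3.705/57.61 = 62.8390 min.
This is linear first-order; T(t) = T_ss + (T₀ − T_ss) e^(−t/τ).
T(66.23) = 27.8032 + (68.5968)·0.348554 = 51.7129 °C.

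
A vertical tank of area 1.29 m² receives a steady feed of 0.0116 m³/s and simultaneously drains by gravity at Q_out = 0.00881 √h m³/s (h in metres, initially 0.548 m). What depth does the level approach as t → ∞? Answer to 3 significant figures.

1.73 m

Level balance: A dh/dt = 0.0116 − 0.00881 √h. Setting dh/dt = 0:
Q_in = 0.00881 √h_ss ⇒ √h_ss = 0.0116/0.00881 = 1.3167.
h_ss = 1.3167² = 1.7337 m. (Since h₀ = 0.548 m < h_ss, the level will rise toward this value.)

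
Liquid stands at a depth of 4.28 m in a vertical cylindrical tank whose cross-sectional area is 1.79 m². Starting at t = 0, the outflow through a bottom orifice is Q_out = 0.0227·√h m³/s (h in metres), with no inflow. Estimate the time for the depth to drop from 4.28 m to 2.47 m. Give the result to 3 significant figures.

78.4 s

With no inflow, A dh/dt = −0.0227 √h.
Separate and integrate: 2(√h − √h₀) = −(0.0227/A) t.
t = 2A(√h₀ − √h)/0.0227 = 2·1.79·(√4.28 − √2.47)/0.0227
  = 3.5800 × (2.0688 − 1.5716) / 0.0227 = 78.412 s.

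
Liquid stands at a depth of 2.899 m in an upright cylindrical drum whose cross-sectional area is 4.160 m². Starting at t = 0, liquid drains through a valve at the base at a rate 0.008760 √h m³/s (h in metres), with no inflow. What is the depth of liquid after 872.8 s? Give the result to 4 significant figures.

A dh/dt = −Q_out = −0.008760 √h.
Separate and integrate: 2(√h − √h₀) = −(0.008760/A) t.
√h = √2.899 − 0.008760·872.8/(2·4.160) = 1.70265 − 0.918958 = 0.783687.
h = 0.783687² = 0.614166 m.

0.6142 m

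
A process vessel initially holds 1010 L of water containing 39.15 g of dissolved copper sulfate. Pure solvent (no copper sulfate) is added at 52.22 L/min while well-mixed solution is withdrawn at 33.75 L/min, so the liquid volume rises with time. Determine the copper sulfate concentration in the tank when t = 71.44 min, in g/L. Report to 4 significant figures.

0.003650 g/L

Let m(t) be the amount of copper sulfate. Volume: V(t) = V₀ + (Q_in − Q_out) t = 1010 + 18.4700 t; V(71.44) = 2329.50 L.
Solute balance: dm/dt = 0 − Q_out C = −Q_out m/V(t).
Separate: dm/m = −Q_out dt/V(t) ⇒ ln(m/m₀) = −(Q_out/(Q_in−Q_out)) ln(V/V₀).
m = m₀ (V₀/V)^(Q_out/(Q_in−Q_out)) = 39.15 × (1010/2329.50)^(1.82729) = 8.50227 g.
C = m/V = 8.50227/2329.50 = 0.00364983 g/L.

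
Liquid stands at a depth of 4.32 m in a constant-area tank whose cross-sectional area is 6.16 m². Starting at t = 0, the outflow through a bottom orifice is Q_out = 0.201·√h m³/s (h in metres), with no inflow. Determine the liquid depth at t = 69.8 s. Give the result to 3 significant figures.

0.883 m

A dh/dt = −Q_out = −0.201 √h.
This is separable: 2 d(√h)/dt = −0.201/A, so √h = √h₀ − (0.201/(2A)) t.
√h = √4.32 − 0.201·69.8/(2·6.16) = 2.0785 − 1.1388 = 0.93968.
h = 0.93968² = 0.88300 m.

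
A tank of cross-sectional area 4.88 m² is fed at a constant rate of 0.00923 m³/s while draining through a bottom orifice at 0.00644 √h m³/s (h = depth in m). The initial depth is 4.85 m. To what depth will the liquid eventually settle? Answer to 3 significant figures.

Volume balance on the tank: A dh/dt = Q_in − 0.00644 √h. At steady state dh/dt = 0:
Q_in = 0.00644 √h_ss ⇒ √h_ss = 0.00923/0.00644 = 1.4332.
h_ss = 1.4332² = 2.0541 m. (Since h₀ = 4.85 m > h_ss, the level will fall toward this value.)

2.05 m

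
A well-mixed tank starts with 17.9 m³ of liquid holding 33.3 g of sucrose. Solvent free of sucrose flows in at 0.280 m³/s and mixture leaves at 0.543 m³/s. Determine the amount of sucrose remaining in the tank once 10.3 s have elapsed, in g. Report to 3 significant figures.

Total volume: dV/dt = Q_in − Q_out = -0.26300 m³/s, so V(t) = 17.9 − 0.26300 t and V(10.3) = 15.191 m³.
No sucrose enters, so dm/dt = −Q_out · (m/V).
Separate: dm/m = −Q_out dt/V(t) ⇒ ln(m/m₀) = −(Q_out/(Q_in−Q_out)) ln(V/V₀).
m = m₀ (V₀/V)^(Q_out/(Q_in−Q_out)) = 33.3 × (17.9/15.191)^(-2.0646) = 23.731 g.

23.7 g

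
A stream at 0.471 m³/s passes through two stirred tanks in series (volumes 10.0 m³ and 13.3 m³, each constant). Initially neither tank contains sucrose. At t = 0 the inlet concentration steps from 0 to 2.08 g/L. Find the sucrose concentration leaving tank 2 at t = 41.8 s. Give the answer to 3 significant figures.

Species balance on tank i: dCᵢ/dt = (Cᵢ₋₁ − Cᵢ)/τᵢ with τᵢ = Vᵢ/Q.
τ₁ = 10.0/0.471 = 21.231 s; τ₂ = 13.3/0.471 = 28.238 s.
Tank 1: C₁ = C_in(1 − e^(−t/τ₁)). Tank 2 (τ₁ ≠ τ₂): C₂ = C_in[1 − (τ₁ e^(−t/τ₁) − τ₂ e^(−t/τ₂))/(τ₁ − τ₂)].
At t = 41.8: e^(−t/τ₁) = 0.13963, e^(−t/τ₂) = 0.22757.
C₂ = 2.08·[1 − (21.231·0.13963 − 28.238·0.22757)/(-7.0064)] = 2.08·0.50593 = 1.0523 g/L.

1.05 g/L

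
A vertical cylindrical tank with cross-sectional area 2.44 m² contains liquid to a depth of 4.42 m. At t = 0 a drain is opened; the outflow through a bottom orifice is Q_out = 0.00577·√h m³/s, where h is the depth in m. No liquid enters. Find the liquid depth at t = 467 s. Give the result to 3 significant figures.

A dh/dt = −Q_out = −0.00577 √h.
This is separable: 2 d(√h)/dt = −0.00577/A, so √h = √h₀ − (0.00577/(2A)) t.
√h = √4.42 − 0.00577·467/(2·2.44) = 2.1024 − 0.55217 = 1.5502.
h = 1.5502² = 2.4031 m.

2.40 m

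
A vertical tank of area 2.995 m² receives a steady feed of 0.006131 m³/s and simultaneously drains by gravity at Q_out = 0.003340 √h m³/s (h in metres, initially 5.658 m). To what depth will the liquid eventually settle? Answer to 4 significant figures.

Volume balance on the tank: A dh/dt = Q_in − 0.003340 √h. At steady state dh/dt = 0:
Q_in = 0.003340 √h_ss ⇒ √h_ss = 0.006131/0.003340 = 1.83563.
h_ss = 1.83563² = 3.36953 m. (Since h₀ = 5.658 m > h_ss, the level will fall toward this value.)

3.370 m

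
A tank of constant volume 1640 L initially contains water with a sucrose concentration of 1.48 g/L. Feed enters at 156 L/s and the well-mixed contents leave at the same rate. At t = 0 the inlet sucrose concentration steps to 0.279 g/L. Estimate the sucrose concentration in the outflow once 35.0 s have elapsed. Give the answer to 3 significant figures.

0.322 g/L

Mass balance on the solute (V constant): V dC/dt = Q(C_in − C).
Rewrite as dC/dt + C/τ = C_in/τ, τ = V/Q = 10.513 s.
This is linear first-order; C(t) = C_in + (C₀ − C_in) e^(−t/τ).
C(35.0) = 0.279 + (1.48 − 0.279)·e^(−35.0/10.513) = 0.279 + (1.2010)·0.035819 = 0.32202 g/L.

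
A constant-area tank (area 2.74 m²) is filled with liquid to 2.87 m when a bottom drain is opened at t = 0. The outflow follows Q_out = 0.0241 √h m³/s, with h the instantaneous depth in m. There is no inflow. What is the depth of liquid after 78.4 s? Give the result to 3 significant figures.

A dh/dt = −Q_out = −0.0241 √h.
This is separable: 2 d(√h)/dt = −0.0241/A, so √h = √h₀ − (0.0241/(2A)) t.
√h = √2.87 − 0.0241·78.4/(2·2.74) = 1.6941 − 0.34479 = 1.3493.
h = 1.3493² = 1.8207 m.

1.82 m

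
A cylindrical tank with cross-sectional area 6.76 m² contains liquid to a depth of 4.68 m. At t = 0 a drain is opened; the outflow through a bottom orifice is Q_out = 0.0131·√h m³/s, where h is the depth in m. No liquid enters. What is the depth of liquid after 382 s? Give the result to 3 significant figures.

3.22 m

With no inflow, A dh/dt = −0.0131 √h.
This is separable: 2 d(√h)/dt = −0.0131/A, so √h = √h₀ − (0.0131/(2A)) t.
√h = √4.68 − 0.0131·382/(2·6.76) = 2.1633 − 0.37013 = 1.7932.
h = 1.7932² = 3.2156 m.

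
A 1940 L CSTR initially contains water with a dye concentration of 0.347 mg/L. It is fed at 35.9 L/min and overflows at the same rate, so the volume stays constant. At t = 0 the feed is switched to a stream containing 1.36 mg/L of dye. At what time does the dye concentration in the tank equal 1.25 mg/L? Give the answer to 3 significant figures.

120 min

Accumulation = in − out for the solute gives V dC/dt = Q(C_in − C), so τ = V/Q = 54.039 min.
C(t) = C_in + (C₀ − C_in) e^(−t/τ). Set C = 1.25 and solve for t:
e^(−t/τ) = (C − C_in)/(C₀ − C_in) = (1.25 − 1.36)/(0.347 − 1.36) = 0.10859
t = −τ ln(…) = 54.039 × 2.2202 = 119.98 min.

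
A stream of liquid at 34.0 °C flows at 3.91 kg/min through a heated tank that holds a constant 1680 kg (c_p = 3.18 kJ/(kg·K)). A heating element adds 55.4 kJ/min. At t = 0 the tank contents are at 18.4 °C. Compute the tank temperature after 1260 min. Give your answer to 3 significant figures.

37.4 °C

Energy balance: M c_p dT/dt = ṁ c_p (T_in − T) + 55.4.
τ = M/ṁ = 429.67 min; T_ss = T_in + Q̇/(ṁ c_p) = 34.0 + 55.4/(3.91·3.18) = 38.456 °C.
T approaches T_ss exponentially: T(t) = T_ss + (T₀ − T_ss) e^(−t/τ).
T(1260) = 38.456 + (-20.056)·e^(−1260/429.67) = 38.456 + (-20.056)·0.053264 = 37.387 °C.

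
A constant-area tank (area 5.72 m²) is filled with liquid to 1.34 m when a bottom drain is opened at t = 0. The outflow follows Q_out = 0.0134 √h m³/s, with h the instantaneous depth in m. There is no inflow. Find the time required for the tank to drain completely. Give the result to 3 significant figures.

Unsteady balance on liquid volume: A dh/dt = −0.0134 √h.
∫ h^(−1/2) dh = −(0.0134/A) ∫ dt, giving 2√h = 2√h₀ − (0.0134/A) t.
Set h = 0: 2√h₀ = (0.0134/A) t_empty ⇒ t_empty = 2A√h₀/0.0134.
t_empty = 2·5.72·√1.34/0.0134 = 11.440·1.1576/0.0134 = 988.27 s.

988 s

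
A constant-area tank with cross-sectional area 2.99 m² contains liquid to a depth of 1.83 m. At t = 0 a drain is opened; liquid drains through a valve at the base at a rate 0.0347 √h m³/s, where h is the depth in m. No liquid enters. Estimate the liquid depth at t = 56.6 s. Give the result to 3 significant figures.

1.05 m

A dh/dt = −Q_out = −0.0347 √h.
This is separable: 2 d(√h)/dt = −0.0347/A, so √h = √h₀ − (0.0347/(2A)) t.
√h = √1.83 − 0.0347·56.6/(2·2.99) = 1.3528 − 0.32843 = 1.0243.
h = 1.0243² = 1.0493 m.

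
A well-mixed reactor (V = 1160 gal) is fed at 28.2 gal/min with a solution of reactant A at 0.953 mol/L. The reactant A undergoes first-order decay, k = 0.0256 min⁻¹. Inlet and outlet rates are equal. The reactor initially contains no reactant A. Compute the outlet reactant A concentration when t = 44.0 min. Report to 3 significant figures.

Accumulation = in − out − consumed: V dC/dt = Q C_in − Q C − k V C.
dC/dt = (Q/V) C_in − (Q/V + k) C; effective rate a = Q/V + k = 0.024310 + 0.0256 = 0.049910 min⁻¹.
C_ss = Q C_in/(Q + kV) = 0.46419 mol/L; C(t) = C_ss + (C₀ − C_ss) e^(−a t).
C(44.0) = 0.46419 + (-0.46419)·e^(−0.049910·44.0) = 0.46419 + (-0.46419)·0.11124 = 0.41255 mol/L.

0.413 mol/L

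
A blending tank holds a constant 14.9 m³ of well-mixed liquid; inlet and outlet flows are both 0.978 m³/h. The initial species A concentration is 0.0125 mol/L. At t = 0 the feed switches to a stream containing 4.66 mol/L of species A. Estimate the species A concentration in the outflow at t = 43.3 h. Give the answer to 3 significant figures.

Species balance on the tank: V dC/dt = Q(C_in − C).
Time constant τ = V/Q = 14.9/0.978 = 15.235 h.
Integrating: C(t) = C_in + (C₀ − C_in) e^(−t/τ).
C(43.3) = 4.66 + (0.0125 − 4.66)·e^(−43.3/15.235) = 4.66 + (-4.6475)·0.058303 = 4.3890 mol/L.

4.39 mol/L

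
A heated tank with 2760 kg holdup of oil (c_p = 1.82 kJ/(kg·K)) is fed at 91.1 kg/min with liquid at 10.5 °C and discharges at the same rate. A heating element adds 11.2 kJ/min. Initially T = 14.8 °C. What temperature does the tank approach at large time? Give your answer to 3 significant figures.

10.6 °C

Energy balance: M c_p dT/dt = ṁ c_p (T_in − T) + 11.2.
At steady state dT/dt = 0 ⇒ T_ss = T_in + Q̇/(ṁ c_p) = 10.5 + 11.2/(91.1·1.82) = 10.568 °C.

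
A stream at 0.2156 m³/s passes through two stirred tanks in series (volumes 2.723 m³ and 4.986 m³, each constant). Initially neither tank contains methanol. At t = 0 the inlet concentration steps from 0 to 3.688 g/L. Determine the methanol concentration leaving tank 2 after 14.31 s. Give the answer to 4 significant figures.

0.7407 g/L

Each tank obeys Vᵢ dCᵢ/dt = Q(Cᵢ₋₁ − Cᵢ), so τᵢ = Vᵢ/Q.
τ₁ = 2.723/0.2156 = 12.6299 s; τ₂ = 4.986/0.2156 = 23.1262 s.
Tank 1: C₁ = C_in(1 − e^(−t/τ₁)). Tank 2 (τ₁ ≠ τ₂): C₂ = C_in[1 − (τ₁ e^(−t/τ₁) − τ₂ e^(−t/τ₂))/(τ₁ − τ₂)].
At t = 14.31: e^(−t/τ₁) = 0.322057, e^(−t/τ₂) = 0.538601.
C₂ = 3.688·[1 − (12.6299·0.322057 − 23.1262·0.538601)/(-10.4963)] = 3.688·0.200837 = 0.740687 g/L.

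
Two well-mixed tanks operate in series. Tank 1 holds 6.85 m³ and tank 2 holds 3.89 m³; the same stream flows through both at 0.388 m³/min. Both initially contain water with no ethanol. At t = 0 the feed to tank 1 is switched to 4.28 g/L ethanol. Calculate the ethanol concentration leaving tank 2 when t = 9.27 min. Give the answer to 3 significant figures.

0.652 g/L

Species balance on tank i: dCᵢ/dt = (Cᵢ₋₁ − Cᵢ)/τᵢ with τᵢ = Vᵢ/Q.
τ₁ = 6.85/0.388 = 17.655 min; τ₂ = 3.89/0.388 = 10.026 min.
Solving the cascade with C₁(0)=C₂(0)=0 gives C₂(t) = C_in[1 − (τ₁ e^(−t/τ₁) − τ₂ e^(−t/τ₂))/(τ₁ − τ₂)].
At t = 9.27: e^(−t/τ₁) = 0.59151, e^(−t/τ₂) = 0.39668.
C₂ = 4.28·[1 − (17.655·0.59151 − 10.026·0.39668)/(7.6289)] = 4.28·0.15245 = 0.65248 g/L.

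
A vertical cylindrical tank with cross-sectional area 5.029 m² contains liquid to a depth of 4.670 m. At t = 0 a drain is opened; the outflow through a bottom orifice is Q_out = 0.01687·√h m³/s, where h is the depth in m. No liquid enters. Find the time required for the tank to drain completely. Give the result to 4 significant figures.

A dh/dt = −Q_out = −0.01687 √h.
This is separable: 2 d(√h)/dt = −0.01687/A, so √h = √h₀ − (0.01687/(2A)) t.
Tank is empty when √h = 0: t_empty = 2A√h₀/0.01687.
t_empty = 2·5.029·√4.670/0.01687 = 10.0580·2.16102/0.01687 = 1288.41 s.

1288 s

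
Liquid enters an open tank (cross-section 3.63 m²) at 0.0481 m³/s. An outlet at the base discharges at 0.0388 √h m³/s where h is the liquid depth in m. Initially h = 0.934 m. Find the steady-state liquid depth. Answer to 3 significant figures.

Level balance: A dh/dt = 0.0481 − 0.0388 √h. Setting dh/dt = 0:
Q_in = 0.0388 √h_ss ⇒ √h_ss = 0.0481/0.0388 = 1.2397.
h_ss = 1.2397² = 1.5368 m. (Since h₀ = 0.934 m < h_ss, the level will rise toward this value.)

1.54 m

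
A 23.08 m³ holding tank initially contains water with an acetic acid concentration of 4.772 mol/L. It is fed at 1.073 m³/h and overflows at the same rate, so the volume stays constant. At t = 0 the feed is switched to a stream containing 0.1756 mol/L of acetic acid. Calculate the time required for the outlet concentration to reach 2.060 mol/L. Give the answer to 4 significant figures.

Species balance: V dC/dt = Q(C_in − C) ⇒ τ = V/Q = 21.5098 h.
C(t) = C_in + (C₀ − C_in) e^(−t/τ). Set C = 2.060 and solve for t:
e^(−t/τ) = (C − C_in)/(C₀ − C_in) = (2.060 − 0.1756)/(4.772 − 0.1756) = 0.409973
t = −τ ln(…) = 21.5098 × 0.891664 = 19.1795 h.

19.18 h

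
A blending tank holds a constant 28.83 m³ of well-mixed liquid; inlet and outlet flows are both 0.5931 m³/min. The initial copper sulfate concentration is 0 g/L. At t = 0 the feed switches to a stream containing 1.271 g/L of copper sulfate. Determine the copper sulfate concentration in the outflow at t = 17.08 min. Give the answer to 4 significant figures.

Species balance on the tank: V dC/dt = Q(C_in − C).
So dC/dt = (C_in − C)/τ with τ = V/Q = 28.83/0.5931 = 48.6090 min.
Integrating: C(t) = C_in + (C₀ − C_in) e^(−t/τ).
C(17.08) = 1.271 + (0 − 1.271)·e^(−17.08/48.6090) = 1.271 + (-1.27100)·0.703720 = 0.376572 g/L.

0.3766 g/L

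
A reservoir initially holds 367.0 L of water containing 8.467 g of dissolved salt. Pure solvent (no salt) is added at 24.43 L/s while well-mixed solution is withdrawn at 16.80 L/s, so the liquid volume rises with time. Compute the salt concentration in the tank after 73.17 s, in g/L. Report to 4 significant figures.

Let m(t) be the amount of salt. Volume: V(t) = V₀ + (Q_in − Q_out) t = 367.0 + 7.63000 t; V(73.17) = 925.287 L.
Solute balance: dm/dt = 0 − Q_out C = −Q_out m/V(t).
dm/m = −Q_out dt/(V₀ + 7.63000 t); integrating gives ln(m/m₀) = −(Q_out/(Q_in−Q_out)) ln(V/V₀).
m = m₀ (V₀/V)^(Q_out/(Q_in−Q_out)) = 8.467 × (367.0/925.287)^(2.20183) = 1.10522 g.
C = m/V = 1.10522/925.287 = 0.00119446 g/L.

0.001194 g/L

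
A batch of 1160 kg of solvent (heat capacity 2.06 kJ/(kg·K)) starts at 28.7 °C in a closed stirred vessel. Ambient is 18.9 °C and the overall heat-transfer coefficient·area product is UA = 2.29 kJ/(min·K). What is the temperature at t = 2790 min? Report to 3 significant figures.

19.6 °C

Energy balance: M c_p dT/dt = −UA(T − T_amb).
dT/dt = (T_ss − T)/τ with T_ss = T_amb = 18.900 °C, τ = M c_p/UA = 1160·2.06/2.29 = 1043.5 min.
T approaches T_ss exponentially: T(t) = T_ss + (T₀ − T_ss) e^(−t/τ).
T(2790) = 18.900 + (9.8000)·0.068996 = 19.576 °C.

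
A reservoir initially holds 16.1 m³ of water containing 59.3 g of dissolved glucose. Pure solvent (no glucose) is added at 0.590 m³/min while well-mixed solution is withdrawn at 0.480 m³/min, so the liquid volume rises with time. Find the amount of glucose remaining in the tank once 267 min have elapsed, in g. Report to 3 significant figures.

0.639 g

Total volume: dV/dt = Q_in − Q_out = 0.11000 m³/min, so V(t) = 16.1 + 0.11000 t and V(267) = 45.470 m³.
Species balance (pure solvent in): dm/dt = −Q_out · m/V(t).
dm/m = −Q_out dt/(V₀ + 0.11000 t); integrating gives ln(m/m₀) = −(Q_out/(Q_in−Q_out)) ln(V/V₀).
m = m₀ (V₀/V)^(Q_out/(Q_in−Q_out)) = 59.3 × (16.1/45.470)^(4.3636) = 0.63899 g.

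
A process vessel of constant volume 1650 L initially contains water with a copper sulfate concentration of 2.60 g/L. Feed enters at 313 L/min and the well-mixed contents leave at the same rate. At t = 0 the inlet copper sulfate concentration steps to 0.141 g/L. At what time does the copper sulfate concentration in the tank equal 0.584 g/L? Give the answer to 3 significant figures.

Species balance: V dC/dt = Q(C_in − C) ⇒ τ = V/Q = 5.2716 min.
C(t) = C_in + (C₀ − C_in) e^(−t/τ). Set C = 0.584 and solve for t:
e^(−t/τ) = (C − C_in)/(C₀ − C_in) = (0.584 − 0.141)/(2.60 − 0.141) = 0.18015
t = −τ ln(…) = 5.2716 × 1.7139 = 9.0351 min.

9.04 min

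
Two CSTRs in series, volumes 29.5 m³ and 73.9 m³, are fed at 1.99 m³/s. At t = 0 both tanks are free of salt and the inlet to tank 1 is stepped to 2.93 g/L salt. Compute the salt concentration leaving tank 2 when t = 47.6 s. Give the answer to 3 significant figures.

Species balance on tank i: dCᵢ/dt = (Cᵢ₋₁ − Cᵢ)/τᵢ with τᵢ = Vᵢ/Q.
τ₁ = 29.5/1.99 = 14.824 s; τ₂ = 73.9/1.99 = 37.136 s.
Solving the cascade with C₁(0)=C₂(0)=0 gives C₂(t) = C_in[1 − (τ₁ e^(−t/τ₁) − τ₂ e^(−t/τ₂))/(τ₁ − τ₂)].
At t = 47.6: e^(−t/τ₁) = 0.040317, e^(−t/τ₂) = 0.27754.
C₂ = 2.93·[1 − (14.824·0.040317 − 37.136·0.27754)/(-22.312)] = 2.93·0.56484 = 1.6550 g/L.

1.65 g/L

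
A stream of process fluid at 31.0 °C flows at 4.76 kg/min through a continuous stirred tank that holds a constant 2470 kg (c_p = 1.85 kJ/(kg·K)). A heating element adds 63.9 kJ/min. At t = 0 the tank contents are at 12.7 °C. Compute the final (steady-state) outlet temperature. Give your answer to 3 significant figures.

Unsteady energy balance on the tank contents: M c_p dT/dt = ṁ c_p (T_in − T) + 63.9.
At steady state dT/dt = 0 ⇒ T_ss = T_in + Q̇/(ṁ c_p) = 31.0 + 63.9/(4.76·1.85) = 38.256 °C.

38.3 °C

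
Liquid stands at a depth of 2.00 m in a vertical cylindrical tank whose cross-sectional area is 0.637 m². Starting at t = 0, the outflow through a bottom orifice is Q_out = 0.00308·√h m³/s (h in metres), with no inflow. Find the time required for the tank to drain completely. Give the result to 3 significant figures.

With no inflow, A dh/dt = −0.00308 √h.
Separate and integrate: 2(√h − √h₀) = −(0.00308/A) t.
Set h = 0: 2√h₀ = (0.00308/A) t_empty ⇒ t_empty = 2A√h₀/0.00308.
t_empty = 2·0.637·√2.00/0.00308 = 1.2740·1.4142/0.00308 = 584.97 s.

585 s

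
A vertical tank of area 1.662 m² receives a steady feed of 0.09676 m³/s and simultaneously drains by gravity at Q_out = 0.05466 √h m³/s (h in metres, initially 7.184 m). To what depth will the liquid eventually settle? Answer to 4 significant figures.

A dh/dt = Q_in − 0.05466 √h. Steady state requires inflow = outflow:
Q_in = 0.05466 √h_ss ⇒ √h_ss = 0.09676/0.05466 = 1.77022.
h_ss = 1.77022² = 3.13366 m. (Since h₀ = 7.184 m > h_ss, the level will fall toward this value.)

3.134 m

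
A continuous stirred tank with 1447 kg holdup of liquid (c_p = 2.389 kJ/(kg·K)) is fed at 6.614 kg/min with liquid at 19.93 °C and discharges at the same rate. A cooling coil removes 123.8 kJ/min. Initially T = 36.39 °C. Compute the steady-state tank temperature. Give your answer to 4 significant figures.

12.09 °C

M c_p dT/dt = ṁ c_p (T_in − T) − Q̇.
At steady state dT/dt = 0 ⇒ T_ss = T_in − Q̇/(ṁ c_p) = 19.93 − 123.8/(6.614·2.389) = 12.0950 °C.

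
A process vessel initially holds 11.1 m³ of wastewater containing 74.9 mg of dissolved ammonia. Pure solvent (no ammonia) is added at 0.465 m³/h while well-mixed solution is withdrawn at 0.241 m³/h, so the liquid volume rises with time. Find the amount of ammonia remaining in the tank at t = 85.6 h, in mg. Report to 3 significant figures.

25.4 mg

Total volume: dV/dt = Q_in − Q_out = 0.22400 m³/h, so V(t) = 11.1 + 0.22400 t and V(85.6) = 30.274 m³.
Species balance (pure solvent in): dm/dt = −Q_out · m/V(t).
dm/m = −Q_out dt/(V₀ + 0.22400 t); integrating gives ln(m/m₀) = −(Q_out/(Q_in−Q_out)) ln(V/V₀).
m = m₀ (V₀/V)^(Q_out/(Q_in−Q_out)) = 74.9 × (11.1/30.274)^(1.0759) = 25.448 mg.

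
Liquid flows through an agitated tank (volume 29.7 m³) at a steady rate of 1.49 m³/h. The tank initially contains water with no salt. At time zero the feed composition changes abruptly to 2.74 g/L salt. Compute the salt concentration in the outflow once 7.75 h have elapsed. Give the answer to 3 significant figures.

Species balance on the tank: V dC/dt = Q(C_in − C).
Rewrite as dC/dt + C/τ = C_in/τ, τ = V/Q = 19.933 h.
This is linear first-order; C(t) = C_in + (C₀ − C_in) e^(−t/τ).
C(7.75) = 2.74 + (0 − 2.74)·e^(−7.75/19.933) = 2.74 + (-2.7400)·0.67787 = 0.88265 g/L.

0.883 g/L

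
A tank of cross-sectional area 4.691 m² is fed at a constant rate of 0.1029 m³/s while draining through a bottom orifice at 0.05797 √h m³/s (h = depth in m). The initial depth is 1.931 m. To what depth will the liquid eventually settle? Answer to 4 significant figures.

3.151 m

Level balance: A dh/dt = 0.1029 − 0.05797 √h. Setting dh/dt = 0:
Q_in = 0.05797 √h_ss ⇒ √h_ss = 0.1029/0.05797 = 1.77506.
h_ss = 1.77506² = 3.15082 m. (Since h₀ = 1.931 m < h_ss, the level will rise toward this value.)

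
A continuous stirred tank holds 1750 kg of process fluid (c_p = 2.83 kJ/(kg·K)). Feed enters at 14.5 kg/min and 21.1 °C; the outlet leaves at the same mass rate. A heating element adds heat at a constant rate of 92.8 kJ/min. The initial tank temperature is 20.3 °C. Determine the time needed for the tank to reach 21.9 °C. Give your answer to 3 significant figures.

M c_p dT/dt = ṁ c_p (T_in − T) + Q̇.
τ = M/ṁ = 120.69 min; T_ss = T_in + Q̇/(ṁ c_p) = 23.361 °C.
T(t) = T_ss + (T₀ − T_ss) e^(−t/τ). Set T = 21.9:
e^(−t/τ) = (21.9 − 23.361)/(20.3 − 23.361) = 0.47738
t = −120.69 · ln(0.47738) = 89.244 min.

89.2 min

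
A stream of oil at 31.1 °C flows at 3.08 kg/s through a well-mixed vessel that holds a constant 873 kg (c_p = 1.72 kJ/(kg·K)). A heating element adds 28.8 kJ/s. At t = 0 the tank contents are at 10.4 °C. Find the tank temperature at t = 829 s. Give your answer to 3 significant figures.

35.1 °C

M c_p dT/dt = ṁ c_p (T_in − T) + Q̇.
Rearrange: dT/dt = (T_ss − T)/τ with τ = M/ṁ = 283.44 s and T_ss = T_in + Q̇/(ṁ c_p) = 36.536 °C.
Integrating: T(t) = T_ss + (T₀ − T_ss) e^(−t/τ).
T(829) = 36.536 + (-26.136)·e^(−829/283.44) = 36.536 + (-26.136)·0.053677 = 35.133 °C.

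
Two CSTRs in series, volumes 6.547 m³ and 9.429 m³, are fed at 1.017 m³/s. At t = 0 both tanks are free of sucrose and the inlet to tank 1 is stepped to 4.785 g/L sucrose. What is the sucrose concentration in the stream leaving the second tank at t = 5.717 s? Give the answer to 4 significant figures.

0.8075 g/L

Time constants: τᵢ = Vᵢ/Q for each well-mixed tank.
τ₁ = 6.547/1.017 = 6.43756 s; τ₂ = 9.429/1.017 = 9.27139 s.
Solving the cascade with C₁(0)=C₂(0)=0 gives C₂(t) = C_in[1 − (τ₁ e^(−t/τ₁) − τ₂ e^(−t/τ₂))/(τ₁ − τ₂)].
At t = 5.717: e^(−t/τ₁) = 0.411449, e^(−t/τ₂) = 0.539761.
C₂ = 4.785·[1 − (6.43756·0.411449 − 9.27139·0.539761)/(-2.83382)] = 4.785·0.168755 = 0.807490 g/L.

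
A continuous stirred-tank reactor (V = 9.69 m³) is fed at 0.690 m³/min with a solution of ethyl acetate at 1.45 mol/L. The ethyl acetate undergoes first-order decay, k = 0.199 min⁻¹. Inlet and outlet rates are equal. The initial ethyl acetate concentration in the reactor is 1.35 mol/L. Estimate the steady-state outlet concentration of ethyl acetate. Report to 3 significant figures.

V dC/dt = Q(C_in − C) − k V C.
At steady state: 0 = Q C_in − (Q + kV) C_ss, so C_ss = Q C_in/(Q + kV).
C_ss = 0.690·1.45/(0.690 + 0.199·9.69) = 1.0005/2.6183 = 0.38212 mol/L.

0.382 mol/L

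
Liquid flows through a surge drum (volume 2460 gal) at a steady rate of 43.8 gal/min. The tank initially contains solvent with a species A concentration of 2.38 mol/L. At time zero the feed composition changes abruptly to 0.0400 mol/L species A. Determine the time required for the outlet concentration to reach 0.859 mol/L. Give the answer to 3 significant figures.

59.0 min

Species balance: V dC/dt = Q(C_in − C) ⇒ τ = V/Q = 56.164 min.
C(t) = C_in + (C₀ − C_in) e^(−t/τ). Set C = 0.859 and solve for t:
e^(−t/τ) = (C − C_in)/(C₀ − C_in) = (0.859 − 0.0400)/(2.38 − 0.0400) = 0.35000
t = −τ ln(…) = 56.164 × 1.0498 = 58.963 min.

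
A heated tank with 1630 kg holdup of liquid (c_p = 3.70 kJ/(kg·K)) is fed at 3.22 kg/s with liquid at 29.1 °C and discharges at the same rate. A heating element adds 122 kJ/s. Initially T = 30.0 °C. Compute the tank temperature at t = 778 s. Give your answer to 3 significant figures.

37.3 °C

Energy balance: M c_p dT/dt = ṁ c_p (T_in − T) + 122.
Rearrange: dT/dt = (T_ss − T)/τ with τ = M/ṁ = 506.21 s and T_ss = T_in + Q̇/(ṁ c_p) = 39.340 °C.
Integrating: T(t) = T_ss + (T₀ − T_ss) e^(−t/τ).
T(778) = 39.340 + (-9.3401)·e^(−778/506.21) = 39.340 + (-9.3401)·0.21504 = 37.332 °C.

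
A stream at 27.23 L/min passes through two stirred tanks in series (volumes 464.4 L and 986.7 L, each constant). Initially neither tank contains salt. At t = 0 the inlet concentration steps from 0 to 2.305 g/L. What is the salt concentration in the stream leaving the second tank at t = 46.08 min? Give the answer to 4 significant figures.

Species balance on tank i: dCᵢ/dt = (Cᵢ₋₁ − Cᵢ)/τᵢ with τᵢ = Vᵢ/Q.
τ₁ = 464.4/27.23 = 17.0547 min; τ₂ = 986.7/27.23 = 36.2358 min.
Tank 1: C₁ = C_in(1 − e^(−t/τ₁)). Tank 2 (τ₁ ≠ τ₂): C₂ = C_in[1 − (τ₁ e^(−t/τ₁) − τ₂ e^(−t/τ₂))/(τ₁ − τ₂)].
At t = 46.08: e^(−t/τ₁) = 0.0670785, e^(−t/τ₂) = 0.280363.
C₂ = 2.305·[1 − (17.0547·0.0670785 − 36.2358·0.280363)/(-19.1811)] = 2.305·0.529997 = 1.22164 g/L.

1.222 g/L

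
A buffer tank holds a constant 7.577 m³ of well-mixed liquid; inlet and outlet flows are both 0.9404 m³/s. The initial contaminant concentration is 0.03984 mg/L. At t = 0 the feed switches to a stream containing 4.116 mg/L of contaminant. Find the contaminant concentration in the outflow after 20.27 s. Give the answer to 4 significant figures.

3.787 mg/L

Unsteady species balance (constant V, well mixed): V dC/dt = Q(C_in − C).
So dC/dt = (C_in − C)/τ with τ = V/Q = 7.577/0.9404 = 8.05721 s.
Integrating: C(t) = C_in + (C₀ − C_in) e^(−t/τ).
C(20.27) = 4.116 + (0.03984 − 4.116)·e^(−20.27/8.05721) = 4.116 + (-4.07616)·0.0808015 = 3.78664 mg/L.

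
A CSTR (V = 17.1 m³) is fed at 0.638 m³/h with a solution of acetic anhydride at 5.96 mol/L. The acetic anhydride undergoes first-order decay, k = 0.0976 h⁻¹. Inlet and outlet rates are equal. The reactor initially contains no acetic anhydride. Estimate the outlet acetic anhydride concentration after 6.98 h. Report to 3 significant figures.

Species balance: V dC/dt = Q C_in − Q C − k V C.
This is linear with rate a = Q/V + k = 0.13491 h⁻¹.
C_ss = Q C_in/(Q + kV) = 1.6483 mol/L; C(t) = C_ss + (C₀ − C_ss) e^(−a t).
C(6.98) = 1.6483 + (-1.6483)·e^(−0.13491·6.98) = 1.6483 + (-1.6483)·0.38998 = 1.0055 mol/L.

1.01 mol/L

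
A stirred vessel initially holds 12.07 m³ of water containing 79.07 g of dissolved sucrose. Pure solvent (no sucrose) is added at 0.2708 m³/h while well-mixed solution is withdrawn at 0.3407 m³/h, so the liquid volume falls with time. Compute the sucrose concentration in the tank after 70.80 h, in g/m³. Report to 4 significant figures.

Total volume: dV/dt = Q_in − Q_out = -0.0699000 m³/h, so V(t) = 12.07 − 0.0699000 t and V(70.80) = 7.12108 m³.
No sucrose enters, so dm/dt = −Q_out · (m/V).
Separate: dm/m = −Q_out dt/V(t) ⇒ ln(m/m₀) = −(Q_out/(Q_in−Q_out)) ln(V/V₀).
m = m₀ (V₀/V)^(Q_out/(Q_in−Q_out)) = 79.07 × (12.07/7.12108)^(-4.87411) = 6.04025 g.
C = m/V = 6.04025/7.12108 = 0.848221 g/m³.

0.8482 g/m³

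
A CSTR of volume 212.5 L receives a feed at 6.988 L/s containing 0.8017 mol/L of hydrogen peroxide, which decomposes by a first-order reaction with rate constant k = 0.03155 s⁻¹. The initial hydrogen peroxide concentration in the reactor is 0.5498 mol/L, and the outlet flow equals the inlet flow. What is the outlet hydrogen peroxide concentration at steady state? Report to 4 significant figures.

0.4092 mol/L

V dC/dt = Q(C_in − C) − k V C.
Steady state (dC/dt = 0): C_ss = Q C_in/(Q + kV) = C_in/(1 + kV/Q).
C_ss = 6.988·0.8017/(6.988 + 0.03155·212.5) = 5.60228/13.6924 = 0.409153 mol/L.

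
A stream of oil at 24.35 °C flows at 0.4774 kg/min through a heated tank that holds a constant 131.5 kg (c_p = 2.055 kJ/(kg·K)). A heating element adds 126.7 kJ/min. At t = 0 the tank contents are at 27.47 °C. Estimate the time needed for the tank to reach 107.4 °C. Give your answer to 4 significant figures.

277.0 min

M c_p dT/dt = ṁ c_p (T_in − T) + Q̇.
τ = M/ṁ = 275.450 min; T_ss = T_in + Q̇/(ṁ c_p) = 153.496 °C.
T(t) = T_ss + (T₀ − T_ss) e^(−t/τ). Set T = 107.4:
e^(−t/τ) = (107.4 − 153.496)/(27.47 − 153.496) = 0.365768
t = −275.450 · ln(0.365768) = 277.036 min.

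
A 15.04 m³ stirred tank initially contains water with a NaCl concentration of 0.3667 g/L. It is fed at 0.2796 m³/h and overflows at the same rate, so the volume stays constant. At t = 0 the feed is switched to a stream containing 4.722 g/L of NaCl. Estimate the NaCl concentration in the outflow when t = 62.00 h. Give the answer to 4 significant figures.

Transient balance on the dissolved component: V dC/dt = Q(C_in − C).
Time constant τ = V/Q = 15.04/0.2796 = 53.7911 h.
Solution: C(t) = C_in + (C₀ − C_in) e^(−t/τ).
C(62.00) = 4.722 + (0.3667 − 4.722)·e^(−62.00/53.7911) = 4.722 + (-4.35530)·0.315813 = 3.34654 g/L.

3.347 g/L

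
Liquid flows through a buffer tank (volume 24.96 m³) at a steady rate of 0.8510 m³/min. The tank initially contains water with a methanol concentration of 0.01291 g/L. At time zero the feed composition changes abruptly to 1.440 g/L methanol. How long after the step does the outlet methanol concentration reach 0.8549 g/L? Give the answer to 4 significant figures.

26.15 min

Species balance: V dC/dt = Q(C_in − C) ⇒ τ = V/Q = 29.3302 min.
C(t) = C_in + (C₀ − C_in) e^(−t/τ). Set C = 0.8549 and solve for t:
e^(−t/τ) = (C − C_in)/(C₀ − C_in) = (0.8549 − 1.440)/(0.01291 − 1.440) = 0.409995
t = −τ ln(…) = 29.3302 × 0.891610 = 26.1511 min.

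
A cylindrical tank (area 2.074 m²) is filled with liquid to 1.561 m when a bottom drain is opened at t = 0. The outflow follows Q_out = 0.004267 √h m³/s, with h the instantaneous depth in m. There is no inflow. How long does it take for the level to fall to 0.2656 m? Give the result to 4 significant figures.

713.6 s

Volume balance on the tank: A dh/dt = −0.004267 √h.
This is separable: 2 d(√h)/dt = −0.004267/A, so √h = √h₀ − (0.004267/(2A)) t.
t = 2A(√h₀ − √h)/0.004267 = 2·2.074·(√1.561 − √0.2656)/0.004267
  = 4.14800 × (1.24940 − 0.515364) / 0.004267 = 713.565 s.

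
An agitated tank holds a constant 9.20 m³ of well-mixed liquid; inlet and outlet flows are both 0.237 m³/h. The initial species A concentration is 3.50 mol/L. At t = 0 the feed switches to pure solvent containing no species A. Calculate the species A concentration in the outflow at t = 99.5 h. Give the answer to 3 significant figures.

Transient balance on the dissolved component: V dC/dt = Q(C_in − C).
Time constant τ = V/Q = 9.20/0.237 = 38.819 h.
Solution: C(t) = C_in + (C₀ − C_in) e^(−t/τ).
C(99.5) = 0 + (3.50 − 0)·e^(−99.5/38.819) = 0 + (3.5000)·0.077057 = 0.26970 mol/L.

0.270 mol/L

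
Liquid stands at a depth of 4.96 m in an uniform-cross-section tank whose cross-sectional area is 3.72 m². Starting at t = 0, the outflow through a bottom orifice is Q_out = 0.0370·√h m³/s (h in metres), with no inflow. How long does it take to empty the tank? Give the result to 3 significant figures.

With no inflow, A dh/dt = −0.0370 √h.
Separate and integrate: 2(√h − √h₀) = −(0.0370/A) t.
Set h = 0: 2√h₀ = (0.0370/A) t_empty ⇒ t_empty = 2A√h₀/0.0370.
t_empty = 2·3.72·√4.96/0.0370 = 7.4400·2.2271/0.0370 = 447.83 s.

448 s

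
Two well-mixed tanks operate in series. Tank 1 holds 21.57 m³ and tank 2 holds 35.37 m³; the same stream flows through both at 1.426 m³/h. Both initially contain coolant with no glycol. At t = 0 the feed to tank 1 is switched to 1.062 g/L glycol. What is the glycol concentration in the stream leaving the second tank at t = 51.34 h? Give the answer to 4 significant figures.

Time constants: τᵢ = Vᵢ/Q for each well-mixed tank.
τ₁ = 21.57/1.426 = 15.1262 h; τ₂ = 35.37/1.426 = 24.8036 h.
Tank 1: C₁ = C_in(1 − e^(−t/τ₁)). Tank 2 (τ₁ ≠ τ₂): C₂ = C_in[1 − (τ₁ e^(−t/τ₁) − τ₂ e^(−t/τ₂))/(τ₁ − τ₂)].
At t = 51.34: e^(−t/τ₁) = 0.0335706, e^(−t/τ₂) = 0.126204.
C₂ = 1.062·[1 − (15.1262·0.0335706 − 24.8036·0.126204)/(-9.67742)] = 1.062·0.729006 = 0.774205 g/L.

0.7742 g/L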